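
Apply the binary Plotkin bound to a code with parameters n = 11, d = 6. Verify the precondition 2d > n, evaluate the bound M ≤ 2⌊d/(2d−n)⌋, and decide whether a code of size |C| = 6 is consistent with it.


Plotkin bound M ≤ 12; given |C| = 6 ≤ bound (satisfied).

Check applicability: 2d = 12, n = 11.
2d − n = 1 > 0, so Plotkin applies.
Compute d/(2d−n) = 6/1 ≈ 6.0000.
⌊d/(2d−n)⌋ = 6.
Plotkin bound: M ≤ 2·6 = 12.
Given |C| = 6, check: satisfied.
This |C| is below the Plotkin bound.


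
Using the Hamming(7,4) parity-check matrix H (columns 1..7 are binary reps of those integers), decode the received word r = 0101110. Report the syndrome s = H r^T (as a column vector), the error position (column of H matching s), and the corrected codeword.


s = (1, 0, 1)^T, error position = 5, corrected codeword c = 0101010

Compute s = H r^T mod 2 one row at a time:
  s_1 = 1 + 1 + 1 + 0 = 3 ≡ 1 (mod 2).
  s_2 = 1 + 0 + 1 + 0 = 2 ≡ 0 (mod 2).
  s_3 = 0 + 0 + 1 + 0 = 1 ≡ 1 (mod 2).
s = (1, 0, 1)^T — this equals column 5 of H (binary 101), so error is at position 5.
Correct: flip bit 5 of r = 0101110 to get c = 0101010.


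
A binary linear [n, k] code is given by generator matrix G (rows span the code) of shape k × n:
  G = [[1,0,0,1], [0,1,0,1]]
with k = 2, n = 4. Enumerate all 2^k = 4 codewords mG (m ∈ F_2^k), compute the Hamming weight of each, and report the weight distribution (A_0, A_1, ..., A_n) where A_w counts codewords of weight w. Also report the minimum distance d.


Weight distribution: A_0 = 1, A_2 = 3. Minimum distance d = 2.

Enumerate all 2^2 = 4 messages m ∈ F_2^2.
For each, compute codeword c = mG in F_2^4, then tally its weight.
  m = 00 → c = 0000, weight = 0.
  m = 10 → c = 1001, weight = 2.
  m = 01 → c = 0101, weight = 2.
  m = 11 → c = 1100, weight = 2.
Tally weights:
  weight 0: 1 codewords.
  weight 2: 3 codewords.
Minimum distance d = smallest w > 0 with A_w > 0 = 2.
Sanity: Σ A_w = 4 = 2^2 = 4 ✓.


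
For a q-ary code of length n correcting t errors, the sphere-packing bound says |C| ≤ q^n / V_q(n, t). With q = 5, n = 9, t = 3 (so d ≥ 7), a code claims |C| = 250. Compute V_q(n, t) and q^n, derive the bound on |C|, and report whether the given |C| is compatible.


V_q(n, t) = 5989, q^n = 1953125, Hamming bound = 326, |C| = 250 ≤ bound (satisfied).

Step 1: Compute V_q(n, t) = Σ_{j=0}^3 C(n, j) (q−1)^j.
  j = 0: C(9,0)·(4)^0 = 1·1 = 1.
  j = 1: C(9,1)·(4)^1 = 9·4 = 36.
  j = 2: C(9,2)·(4)^2 = 36·16 = 576.
  j = 3: C(9,3)·(4)^3 = 84·64 = 5376.
  V_q(n, t) = 1 + 36 + 576 + 5376 = 5989.
Step 2: q^n = 5^9 = 1953125.
Step 3: Hamming bound ⌊q^n / V_q(n,t)⌋ = ⌊1953125/5989⌋ = 326.
Step 4: Compare |C| = 250 to 326: satisfied.
The claimed |C| lies below the Hamming bound.


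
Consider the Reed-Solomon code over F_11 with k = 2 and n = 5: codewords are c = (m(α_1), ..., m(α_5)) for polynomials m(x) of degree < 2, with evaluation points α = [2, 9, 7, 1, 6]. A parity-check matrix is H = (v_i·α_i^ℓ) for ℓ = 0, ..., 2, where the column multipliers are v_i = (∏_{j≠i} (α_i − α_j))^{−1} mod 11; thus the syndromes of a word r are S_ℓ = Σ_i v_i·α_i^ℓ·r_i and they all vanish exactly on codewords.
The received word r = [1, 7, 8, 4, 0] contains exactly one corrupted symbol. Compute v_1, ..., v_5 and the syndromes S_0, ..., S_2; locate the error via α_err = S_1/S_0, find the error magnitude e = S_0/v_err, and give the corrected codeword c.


S = (10, 2, 7), error at position 2, error magnitude e = 5, c = [1, 2, 8, 4, 0].

Step 1: column multipliers v_i = (∏_{j≠i}(α_i − α_j))^{−1} mod 11.
  i = 1 (α = 2): (2−9)(2−7)(2−1)(2−6) = (−7)·(−5)·1·(−4) = −140 ≡ 3, so v_1 = 3^{−1} = 4 (mod 11).
  i = 2 (α = 9): (9−2)(9−7)(9−1)(9−6) = 7·2·8·3 = 336 ≡ 6, so v_2 = 6^{−1} = 2 (mod 11).
  i = 3 (α = 7): (7−2)(7−9)(7−1)(7−6) = 5·(−2)·6·1 = −60 ≡ 6, so v_3 = 6^{−1} = 2 (mod 11).
  i = 4 (α = 1): (1−2)(1−9)(1−7)(1−6) = (−1)·(−8)·(−6)·(−5) = 240 ≡ 9, so v_4 = 9^{−1} = 5 (mod 11).
  i = 5 (α = 6): (6−2)(6−9)(6−7)(6−1) = 4·(−3)·(−1)·5 = 60 ≡ 5, so v_5 = 5^{−1} = 9 (mod 11).
  v = [4, 2, 2, 5, 9].
Step 2: syndromes of r = [1, 7, 8, 4, 0] (all sums mod 11).
  S_0 = Σ v_i r_i = 4·1 + 2·7 + 2·8 + 5·4 + 9·0 = 54 ≡ 10.
  S_1 = Σ v_i α_i r_i = 4·2·1 + 2·9·7 + 2·7·8 + 5·1·4 + 9·6·0 = 266 ≡ 2.
  α_i^2 mod 11 = [4, 4, 5, 1, 3].
  S_2 = Σ v_i α_i^2 r_i = 4·4·1 + 2·4·7 + 2·5·8 + 5·1·4 + 9·3·0 = 172 ≡ 7.
  S = (10, 2, 7) ≠ 0, so r is not a codeword (an error is present).
Step 3: locate the error. For a single error e at position i, S_ℓ = v_i·e·α_i^ℓ, so α_err = S_1/S_0.
  S_0^{−1} = 10^{−1} = 10 (mod 11), so α_err = 2·10 = 20 ≡ 9 = α_2. Error position i = 2.
  Consistency check: S_2/S_1 = 7·6 = 42 ≡ 9 = α_err ✓ (single-error assumption holds).
Step 4: error magnitude e = S_0/v_2 = S_0·∏_{j≠2}(α_2 − α_j) = 10·6 = 60 ≡ 5 (mod 11).
Step 5: correct position 2: c_2 = r_2 − e = 7 − 5 ≡ 2 (mod 11). Hence c = [1, 2, 8, 4, 0].
  Check: interpolating c through the α_i gives m(x) = 7 + 8·x (degree < 2) with m(α_i) = c_i for every i, so c is indeed a codeword.


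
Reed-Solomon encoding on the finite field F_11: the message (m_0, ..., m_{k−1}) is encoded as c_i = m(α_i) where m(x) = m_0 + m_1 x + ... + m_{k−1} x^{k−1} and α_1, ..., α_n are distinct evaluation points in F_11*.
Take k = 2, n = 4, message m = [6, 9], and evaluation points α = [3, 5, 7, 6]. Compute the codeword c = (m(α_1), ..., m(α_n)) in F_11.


c = [0, 7, 3, 5]

Message polynomial: m(x) = 6 + 9·x (mod 11).
For each evaluation point α_i, compute m(α_i) mod 11:
  α_1 = 3: Horner steps 9 → 0, so m(3) = 0.
  α_2 = 5: Horner steps 9 → 7, so m(5) = 7.
  α_3 = 7: Horner steps 9 → 3, so m(7) = 3.
  α_4 = 6: Horner steps 9 → 5, so m(6) = 5.
Codeword c = [0, 7, 3, 5] ∈ F_11^4.


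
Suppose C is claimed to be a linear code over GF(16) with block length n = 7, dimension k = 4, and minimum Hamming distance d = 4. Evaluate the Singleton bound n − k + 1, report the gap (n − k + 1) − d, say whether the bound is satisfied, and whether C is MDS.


Singleton RHS = n − k + 1 = 4, slack = 0, bound satisfied, MDS.

Singleton bound: d ≤ n − k + 1.
Here n = 7, k = 4, so n − k + 1 = 4.
Given d = 4, check d ≤ 4: YES.
Slack = (n − k + 1) − d = 0.
The code is MDS (slack = 0).
Description: the claimed parameters are [7, 4, 4]_16; such a code would be MDS (meets Singleton bound).


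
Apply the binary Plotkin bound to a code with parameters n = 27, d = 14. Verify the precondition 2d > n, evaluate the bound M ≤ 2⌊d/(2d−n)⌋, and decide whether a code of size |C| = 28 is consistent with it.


Plotkin bound M ≤ 28; given |C| = 28 ≤ bound (satisfied).

Check applicability: 2d = 28, n = 27.
2d − n = 1 > 0, so Plotkin applies.
Compute d/(2d−n) = 14/1 ≈ 14.0000.
⌊d/(2d−n)⌋ = 14.
Plotkin bound: M ≤ 2·14 = 28.
Given |C| = 28, check: satisfied.
This |C| is at the Plotkin bound.


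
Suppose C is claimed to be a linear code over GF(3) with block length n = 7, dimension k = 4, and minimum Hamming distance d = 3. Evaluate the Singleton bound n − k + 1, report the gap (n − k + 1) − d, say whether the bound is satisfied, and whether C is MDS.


Singleton RHS = n − k + 1 = 4, slack = 1, bound satisfied, not MDS.

Singleton bound: d ≤ n − k + 1.
Here n = 7, k = 4, so n − k + 1 = 4.
Given d = 3, check d ≤ 4: YES.
Slack = (n − k + 1) − d = 1.
The code is NOT MDS (slack = 1 > 0).
Description: the claimed parameters are [7, 4, 3]_3; such a code would be non-MDS.


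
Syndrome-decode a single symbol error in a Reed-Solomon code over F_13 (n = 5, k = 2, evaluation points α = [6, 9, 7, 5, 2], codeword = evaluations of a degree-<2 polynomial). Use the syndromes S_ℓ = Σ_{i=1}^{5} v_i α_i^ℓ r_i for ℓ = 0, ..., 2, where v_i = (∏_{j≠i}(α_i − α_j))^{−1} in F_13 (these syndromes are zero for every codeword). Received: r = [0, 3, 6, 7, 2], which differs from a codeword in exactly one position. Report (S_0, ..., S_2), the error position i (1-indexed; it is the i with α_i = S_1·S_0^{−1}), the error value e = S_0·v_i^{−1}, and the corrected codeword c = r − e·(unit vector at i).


S = (2, 5, 6), error at position 2, error magnitude e = 11, c = [0, 5, 6, 7, 2].

Step 1: column multipliers v_i = (∏_{j≠i}(α_i − α_j))^{−1} mod 13.
  i = 1 (α = 6): (6−9)(6−7)(6−5)(6−2) = (−3)·(−1)·1·4 = 12 ≡ 12, so v_1 = 12^{−1} = 12 (mod 13).
  i = 2 (α = 9): (9−6)(9−7)(9−5)(9−2) = 3·2·4·7 = 168 ≡ 12, so v_2 = 12^{−1} = 12 (mod 13).
  i = 3 (α = 7): (7−6)(7−9)(7−5)(7−2) = 1·(−2)·2·5 = −20 ≡ 6, so v_3 = 6^{−1} = 11 (mod 13).
  i = 4 (α = 5): (5−6)(5−9)(5−7)(5−2) = (−1)·(−4)·(−2)·3 = −24 ≡ 2, so v_4 = 2^{−1} = 7 (mod 13).
  i = 5 (α = 2): (2−6)(2−9)(2−7)(2−5) = (−4)·(−7)·(−5)·(−3) = 420 ≡ 4, so v_5 = 4^{−1} = 10 (mod 13).
  v = [12, 12, 11, 7, 10].
Step 2: syndromes of r = [0, 3, 6, 7, 2] (all sums mod 13).
  S_0 = Σ v_i r_i = 12·0 + 12·3 + 11·6 + 7·7 + 10·2 = 171 ≡ 2.
  S_1 = Σ v_i α_i r_i = 12·6·0 + 12·9·3 + 11·7·6 + 7·5·7 + 10·2·2 = 1071 ≡ 5.
  α_i^2 mod 13 = [10, 3, 10, 12, 4].
  S_2 = Σ v_i α_i^2 r_i = 12·10·0 + 12·3·3 + 11·10·6 + 7·12·7 + 10·4·2 = 1436 ≡ 6.
  S = (2, 5, 6) ≠ 0, so r is not a codeword (an error is present).
Step 3: locate the error. For a single error e at position i, S_ℓ = v_i·e·α_i^ℓ, so α_err = S_1/S_0.
  S_0^{−1} = 2^{−1} = 7 (mod 13), so α_err = 5·7 = 35 ≡ 9 = α_2. Error position i = 2.
  Consistency check: S_2/S_1 = 6·8 = 48 ≡ 9 = α_err ✓ (single-error assumption holds).
Step 4: error magnitude e = S_0/v_2 = S_0·∏_{j≠2}(α_2 − α_j) = 2·12 = 24 ≡ 11 (mod 13).
Step 5: correct position 2: c_2 = r_2 − e = 3 − 11 ≡ 5 (mod 13). Hence c = [0, 5, 6, 7, 2].
  Check: interpolating c through the α_i gives m(x) = 3 + 6·x (degree < 2) with m(α_i) = c_i for every i, so c is indeed a codeword.


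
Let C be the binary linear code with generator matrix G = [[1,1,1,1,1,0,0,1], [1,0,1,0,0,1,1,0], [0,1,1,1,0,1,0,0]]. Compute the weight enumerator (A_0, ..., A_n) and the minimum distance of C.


Weight distribution: A_0 = 1, A_4 = 5, A_6 = 2. Minimum distance d = 4.

Enumerate all 2^3 = 8 messages m ∈ F_2^3.
For each, compute codeword c = mG in F_2^8, then tally its weight.
  m = 000 → c = 00000000, weight = 0.
  m = 100 → c = 11111001, weight = 6.
  m = 010 → c = 10100110, weight = 4.
  m = 110 → c = 01011111, weight = 6.
  m = 001 → c = 01110100, weight = 4.
  m = 101 → c = 10001101, weight = 4.
  m = 011 → c = 11010010, weight = 4.
  m = 111 → c = 00101011, weight = 4.
Tally weights:
  weight 0: 1 codewords.
  weight 4: 5 codewords.
  weight 6: 2 codewords.
Minimum distance d = smallest w > 0 with A_w > 0 = 4.
Sanity: Σ A_w = 8 = 2^3 = 8 ✓.


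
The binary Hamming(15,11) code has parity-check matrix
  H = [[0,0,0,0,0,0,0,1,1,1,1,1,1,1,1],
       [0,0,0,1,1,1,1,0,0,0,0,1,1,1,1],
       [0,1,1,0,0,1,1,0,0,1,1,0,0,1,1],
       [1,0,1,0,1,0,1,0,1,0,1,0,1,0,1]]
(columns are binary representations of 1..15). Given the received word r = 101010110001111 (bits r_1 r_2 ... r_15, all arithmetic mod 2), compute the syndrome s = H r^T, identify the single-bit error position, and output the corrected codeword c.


s = (1, 0, 0, 0)^T, error position = 8, corrected codeword c = 101010100001111

Compute s = H r^T mod 2 one row at a time:
  s_1 = 1 + 0 + 0 + 0 + 1 + 1 + 1 + 1 = 5 ≡ 1 (mod 2).
  s_2 = 0 + 1 + 0 + 1 + 1 + 1 + 1 + 1 = 6 ≡ 0 (mod 2).
  s_3 = 0 + 1 + 0 + 1 + 0 + 0 + 1 + 1 = 4 ≡ 0 (mod 2).
  s_4 = 1 + 1 + 1 + 1 + 0 + 0 + 1 + 1 = 6 ≡ 0 (mod 2).
s = (1, 0, 0, 0)^T — this equals column 8 of H (binary 1000), so error is at position 8.
Correct: flip bit 8 of r = 101010110001111 to get c = 101010100001111.


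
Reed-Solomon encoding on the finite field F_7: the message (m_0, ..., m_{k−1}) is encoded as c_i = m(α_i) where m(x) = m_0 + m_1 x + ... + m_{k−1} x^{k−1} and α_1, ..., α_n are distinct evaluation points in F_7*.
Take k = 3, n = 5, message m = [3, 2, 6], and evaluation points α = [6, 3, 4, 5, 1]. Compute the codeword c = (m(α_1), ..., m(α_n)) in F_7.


c = [0, 0, 2, 2, 4]

Message polynomial: m(x) = 3 + 2·x + 6·x^2 (mod 7).
For each evaluation point α_i, compute m(α_i) mod 7:
  α_1 = 6: Horner steps 6 → 3 → 0, so m(6) = 0.
  α_2 = 3: Horner steps 6 → 6 → 0, so m(3) = 0.
  α_3 = 4: Horner steps 6 → 5 → 2, so m(4) = 2.
  α_4 = 5: Horner steps 6 → 4 → 2, so m(5) = 2.
  α_5 = 1: Horner steps 6 → 1 → 4, so m(1) = 4.
Codeword c = [0, 0, 2, 2, 4] ∈ F_7^5.


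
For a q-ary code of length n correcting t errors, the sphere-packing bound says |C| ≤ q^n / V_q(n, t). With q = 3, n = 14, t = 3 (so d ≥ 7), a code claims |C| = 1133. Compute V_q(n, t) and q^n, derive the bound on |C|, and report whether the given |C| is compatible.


V_q(n, t) = 3305, q^n = 4782969, Hamming bound = 1447, |C| = 1133 ≤ bound (satisfied).

Step 1: Compute V_q(n, t) = Σ_{j=0}^3 C(n, j) (q−1)^j.
  j = 0: C(14,0)·(2)^0 = 1·1 = 1.
  j = 1: C(14,1)·(2)^1 = 14·2 = 28.
  j = 2: C(14,2)·(2)^2 = 91·4 = 364.
  j = 3: C(14,3)·(2)^3 = 364·8 = 2912.
  V_q(n, t) = 1 + 28 + 364 + 2912 = 3305.
Step 2: q^n = 3^14 = 4782969.
Step 3: Hamming bound ⌊q^n / V_q(n,t)⌋ = ⌊4782969/3305⌋ = 1447.
Step 4: Compare |C| = 1133 to 1447: satisfied.
The claimed |C| lies below the Hamming bound.


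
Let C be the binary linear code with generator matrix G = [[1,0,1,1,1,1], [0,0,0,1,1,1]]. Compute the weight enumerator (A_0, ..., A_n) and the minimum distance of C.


Weight distribution: A_0 = 1, A_2 = 1, A_3 = 1, A_5 = 1. Minimum distance d = 2.

Enumerate all 2^2 = 4 messages m ∈ F_2^2.
For each, compute codeword c = mG in F_2^6, then tally its weight.
  m = 00 → c = 000000, weight = 0.
  m = 10 → c = 101111, weight = 5.
  m = 01 → c = 000111, weight = 3.
  m = 11 → c = 101000, weight = 2.
Tally weights:
  weight 0: 1 codewords.
  weight 2: 1 codewords.
  weight 3: 1 codewords.
  weight 5: 1 codewords.
Minimum distance d = smallest w > 0 with A_w > 0 = 2.
Sanity: Σ A_w = 4 = 2^2 = 4 ✓.


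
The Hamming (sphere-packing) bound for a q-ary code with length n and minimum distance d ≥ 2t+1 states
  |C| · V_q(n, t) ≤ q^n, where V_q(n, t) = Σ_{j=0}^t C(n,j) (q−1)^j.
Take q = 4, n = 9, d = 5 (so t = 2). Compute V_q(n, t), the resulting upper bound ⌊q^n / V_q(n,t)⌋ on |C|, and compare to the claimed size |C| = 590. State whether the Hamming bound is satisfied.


V_q(n, t) = 352, q^n = 262144, Hamming bound = 744, |C| = 590 ≤ bound (satisfied).

Step 1: Compute V_q(n, t) = Σ_{j=0}^2 C(n, j) (q−1)^j.
  j = 0: C(9,0)·(3)^0 = 1·1 = 1.
  j = 1: C(9,1)·(3)^1 = 9·3 = 27.
  j = 2: C(9,2)·(3)^2 = 36·9 = 324.
  V_q(n, t) = 1 + 27 + 324 = 352.
Step 2: q^n = 4^9 = 262144.
Step 3: Hamming bound ⌊q^n / V_q(n,t)⌋ = ⌊262144/352⌋ = 744.
Step 4: Compare |C| = 590 to 744: satisfied.
The claimed |C| lies below the Hamming bound.


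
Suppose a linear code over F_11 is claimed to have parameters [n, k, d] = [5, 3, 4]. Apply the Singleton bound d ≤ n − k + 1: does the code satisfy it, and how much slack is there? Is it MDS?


Singleton RHS = n − k + 1 = 3, slack = -1, bound violated (no such code; not MDS).

Singleton bound: d ≤ n − k + 1.
Here n = 5, k = 3, so n − k + 1 = 3.
Given d = 4, check d ≤ 3: NO.
Slack = (n − k + 1) − d = -1.
The slack is negative: d = 4 exceeds n − k + 1 = 3 by 1, so the Singleton bound is violated and no linear [5, 3, 4]_11 code can exist. In particular it is not MDS (MDS requires d = n − k + 1 exactly).
Description: the claimed parameters are [5, 3, 4]_11; such a code would be impossible (violates the Singleton bound).


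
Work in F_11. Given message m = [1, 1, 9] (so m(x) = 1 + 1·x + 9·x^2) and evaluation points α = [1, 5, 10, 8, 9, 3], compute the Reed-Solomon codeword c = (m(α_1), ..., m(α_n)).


c = [0, 0, 9, 2, 2, 8]

Message polynomial: m(x) = 1 + 1·x + 9·x^2 (mod 11).
For each evaluation point α_i, compute m(α_i) mod 11:
  α_1 = 1: Horner steps 9 → 10 → 0, so m(1) = 0.
  α_2 = 5: Horner steps 9 → 2 → 0, so m(5) = 0.
  α_3 = 10: Horner steps 9 → 3 → 9, so m(10) = 9.
  α_4 = 8: Horner steps 9 → 7 → 2, so m(8) = 2.
  α_5 = 9: Horner steps 9 → 5 → 2, so m(9) = 2.
  α_6 = 3: Horner steps 9 → 6 → 8, so m(3) = 8.
Codeword c = [0, 0, 9, 2, 2, 8] ∈ F_11^6.


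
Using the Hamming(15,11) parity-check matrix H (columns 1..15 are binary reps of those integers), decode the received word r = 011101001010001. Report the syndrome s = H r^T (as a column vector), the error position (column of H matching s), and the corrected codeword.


s = (1, 1, 1, 0)^T, error position = 14, corrected codeword c = 011101001010011

Compute s = H r^T mod 2 one row at a time:
  s_1 = 0 + 1 + 0 + 1 + 0 + 0 + 0 + 1 = 3 ≡ 1 (mod 2).
  s_2 = 1 + 0 + 1 + 0 + 0 + 0 + 0 + 1 = 3 ≡ 1 (mod 2).
  s_3 = 1 + 1 + 1 + 0 + 0 + 1 + 0 + 1 = 5 ≡ 1 (mod 2).
  s_4 = 0 + 1 + 0 + 0 + 1 + 1 + 0 + 1 = 4 ≡ 0 (mod 2).
s = (1, 1, 1, 0)^T — this equals column 14 of H (binary 1110), so error is at position 14.
Correct: flip bit 14 of r = 011101001010001 to get c = 011101001010011.


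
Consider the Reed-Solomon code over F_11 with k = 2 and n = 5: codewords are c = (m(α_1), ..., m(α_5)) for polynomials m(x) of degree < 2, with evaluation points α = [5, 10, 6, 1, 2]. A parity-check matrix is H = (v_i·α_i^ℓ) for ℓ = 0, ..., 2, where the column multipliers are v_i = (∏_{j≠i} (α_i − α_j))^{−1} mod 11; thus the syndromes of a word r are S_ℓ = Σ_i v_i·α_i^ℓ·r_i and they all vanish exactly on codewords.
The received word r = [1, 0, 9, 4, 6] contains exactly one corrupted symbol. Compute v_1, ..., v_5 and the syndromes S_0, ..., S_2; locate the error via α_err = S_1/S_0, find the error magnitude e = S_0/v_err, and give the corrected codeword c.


S = (9, 10, 5), error at position 3, error magnitude e = 6, c = [1, 0, 3, 4, 6].

Step 1: column multipliers v_i = (∏_{j≠i}(α_i − α_j))^{−1} mod 11.
  i = 1 (α = 5): (5−10)(5−6)(5−1)(5−2) = (−5)·(−1)·4·3 = 60 ≡ 5, so v_1 = 5^{−1} = 9 (mod 11).
  i = 2 (α = 10): (10−5)(10−6)(10−1)(10−2) = 5·4·9·8 = 1440 ≡ 10, so v_2 = 10^{−1} = 10 (mod 11).
  i = 3 (α = 6): (6−5)(6−10)(6−1)(6−2) = 1·(−4)·5·4 = −80 ≡ 8, so v_3 = 8^{−1} = 7 (mod 11).
  i = 4 (α = 1): (1−5)(1−10)(1−6)(1−2) = (−4)·(−9)·(−5)·(−1) = 180 ≡ 4, so v_4 = 4^{−1} = 3 (mod 11).
  i = 5 (α = 2): (2−5)(2−10)(2−6)(2−1) = (−3)·(−8)·(−4)·1 = −96 ≡ 3, so v_5 = 3^{−1} = 4 (mod 11).
  v = [9, 10, 7, 3, 4].
Step 2: syndromes of r = [1, 0, 9, 4, 6] (all sums mod 11).
  S_0 = Σ v_i r_i = 9·1 + 10·0 + 7·9 + 3·4 + 4·6 = 108 ≡ 9.
  S_1 = Σ v_i α_i r_i = 9·5·1 + 10·10·0 + 7·6·9 + 3·1·4 + 4·2·6 = 483 ≡ 10.
  α_i^2 mod 11 = [3, 1, 3, 1, 4].
  S_2 = Σ v_i α_i^2 r_i = 9·3·1 + 10·1·0 + 7·3·9 + 3·1·4 + 4·4·6 = 324 ≡ 5.
  S = (9, 10, 5) ≠ 0, so r is not a codeword (an error is present).
Step 3: locate the error. For a single error e at position i, S_ℓ = v_i·e·α_i^ℓ, so α_err = S_1/S_0.
  S_0^{−1} = 9^{−1} = 5 (mod 11), so α_err = 10·5 = 50 ≡ 6 = α_3. Error position i = 3.
  Consistency check: S_2/S_1 = 5·10 = 50 ≡ 6 = α_err ✓ (single-error assumption holds).
Step 4: error magnitude e = S_0/v_3 = S_0·∏_{j≠3}(α_3 − α_j) = 9·8 = 72 ≡ 6 (mod 11).
Step 5: correct position 3: c_3 = r_3 − e = 9 − 6 ≡ 3 (mod 11). Hence c = [1, 0, 3, 4, 6].
  Check: interpolating c through the α_i gives m(x) = 2 + 2·x (degree < 2) with m(α_i) = c_i for every i, so c is indeed a codeword.


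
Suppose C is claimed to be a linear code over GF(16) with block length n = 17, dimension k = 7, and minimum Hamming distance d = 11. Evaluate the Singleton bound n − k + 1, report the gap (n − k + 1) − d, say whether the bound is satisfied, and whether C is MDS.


Singleton RHS = n − k + 1 = 11, slack = 0, bound satisfied, MDS.

Singleton bound: d ≤ n − k + 1.
Here n = 17, k = 7, so n − k + 1 = 11.
Given d = 11, check d ≤ 11: YES.
Slack = (n − k + 1) − d = 0.
The code is MDS (slack = 0).
Description: the claimed parameters are [17, 7, 11]_16; such a code would be MDS (meets Singleton bound).


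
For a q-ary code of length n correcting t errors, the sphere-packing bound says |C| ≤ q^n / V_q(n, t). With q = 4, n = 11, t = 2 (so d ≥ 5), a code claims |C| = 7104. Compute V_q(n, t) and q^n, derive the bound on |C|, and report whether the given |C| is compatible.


V_q(n, t) = 529, q^n = 4194304, Hamming bound = 7928, |C| = 7104 ≤ bound (satisfied).

Step 1: Compute V_q(n, t) = Σ_{j=0}^2 C(n, j) (q−1)^j.
  j = 0: C(11,0)·(3)^0 = 1·1 = 1.
  j = 1: C(11,1)·(3)^1 = 11·3 = 33.
  j = 2: C(11,2)·(3)^2 = 55·9 = 495.
  V_q(n, t) = 1 + 33 + 495 = 529.
Step 2: q^n = 4^11 = 4194304.
Step 3: Hamming bound ⌊q^n / V_q(n,t)⌋ = ⌊4194304/529⌋ = 7928.
Step 4: Compare |C| = 7104 to 7928: satisfied.
The claimed |C| lies below the Hamming bound.


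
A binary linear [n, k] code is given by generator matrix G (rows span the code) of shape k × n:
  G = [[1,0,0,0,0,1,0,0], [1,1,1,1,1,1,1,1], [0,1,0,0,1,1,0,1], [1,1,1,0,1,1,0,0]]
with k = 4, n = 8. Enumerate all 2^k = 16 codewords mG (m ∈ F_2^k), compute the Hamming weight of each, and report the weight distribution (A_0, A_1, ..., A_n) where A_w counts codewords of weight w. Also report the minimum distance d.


Weight distribution: A_0 = 1, A_2 = 1, A_3 = 4, A_4 = 4, A_5 = 4, A_6 = 1, A_8 = 1. Minimum distance d = 2.

Enumerate all 2^4 = 16 messages m ∈ F_2^4.
For each, compute codeword c = mG in F_2^8, then tally its weight.
  m = 0000 → c = 00000000, weight = 0.
  m = 1000 → c = 10000100, weight = 2.
  m = 0100 → c = 11111111, weight = 8.
  m = 1100 → c = 01111011, weight = 6.
  m = 0010 → c = 01001101, weight = 4.
  m = 1010 → c = 11001001, weight = 4.
  m = 0110 → c = 10110010, weight = 4.
  m = 1110 → c = 00110110, weight = 4.
  m = 0001 → c = 11101100, weight = 5.
  m = 1001 → c = 01101000, weight = 3.
  m = 0101 → c = 00010011, weight = 3.
  m = 1101 → c = 10010111, weight = 5.
  m = 0011 → c = 10100001, weight = 3.
  m = 1011 → c = 00100101, weight = 3.
  m = 0111 → c = 01011110, weight = 5.
  m = 1111 → c = 11011010, weight = 5.
Tally weights:
  weight 0: 1 codewords.
  weight 2: 1 codewords.
  weight 3: 4 codewords.
  weight 4: 4 codewords.
  weight 5: 4 codewords.
  weight 6: 1 codewords.
  weight 8: 1 codewords.
Minimum distance d = smallest w > 0 with A_w > 0 = 2.
Sanity: Σ A_w = 16 = 2^4 = 16 ✓.


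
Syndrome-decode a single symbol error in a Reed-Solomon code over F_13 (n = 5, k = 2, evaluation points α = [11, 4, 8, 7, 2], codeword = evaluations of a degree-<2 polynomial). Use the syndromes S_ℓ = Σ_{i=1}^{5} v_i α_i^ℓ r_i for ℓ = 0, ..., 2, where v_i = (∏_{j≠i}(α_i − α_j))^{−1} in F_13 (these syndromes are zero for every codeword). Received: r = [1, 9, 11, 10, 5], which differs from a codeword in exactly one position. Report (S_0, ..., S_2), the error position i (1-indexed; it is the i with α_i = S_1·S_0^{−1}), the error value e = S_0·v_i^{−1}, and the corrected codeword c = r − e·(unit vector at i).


S = (2, 8, 6), error at position 2, error magnitude e = 2, c = [1, 7, 11, 10, 5].

Step 1: column multipliers v_i = (∏_{j≠i}(α_i − α_j))^{−1} mod 13.
  i = 1 (α = 11): (11−4)(11−8)(11−7)(11−2) = 7·3·4·9 = 756 ≡ 2, so v_1 = 2^{−1} = 7 (mod 13).
  i = 2 (α = 4): (4−11)(4−8)(4−7)(4−2) = (−7)·(−4)·(−3)·2 = −168 ≡ 1, so v_2 = 1^{−1} = 1 (mod 13).
  i = 3 (α = 8): (8−11)(8−4)(8−7)(8−2) = (−3)·4·1·6 = −72 ≡ 6, so v_3 = 6^{−1} = 11 (mod 13).
  i = 4 (α = 7): (7−11)(7−4)(7−8)(7−2) = (−4)·3·(−1)·5 = 60 ≡ 8, so v_4 = 8^{−1} = 5 (mod 13).
  i = 5 (α = 2): (2−11)(2−4)(2−8)(2−7) = (−9)·(−2)·(−6)·(−5) = 540 ≡ 7, so v_5 = 7^{−1} = 2 (mod 13).
  v = [7, 1, 11, 5, 2].
Step 2: syndromes of r = [1, 9, 11, 10, 5] (all sums mod 13).
  S_0 = Σ v_i r_i = 7·1 + 1·9 + 11·11 + 5·10 + 2·5 = 197 ≡ 2.
  S_1 = Σ v_i α_i r_i = 7·11·1 + 1·4·9 + 11·8·11 + 5·7·10 + 2·2·5 = 1451 ≡ 8.
  α_i^2 mod 13 = [4, 3, 12, 10, 4].
  S_2 = Σ v_i α_i^2 r_i = 7·4·1 + 1·3·9 + 11·12·11 + 5·10·10 + 2·4·5 = 2047 ≡ 6.
  S = (2, 8, 6) ≠ 0, so r is not a codeword (an error is present).
Step 3: locate the error. For a single error e at position i, S_ℓ = v_i·e·α_i^ℓ, so α_err = S_1/S_0.
  S_0^{−1} = 2^{−1} = 7 (mod 13), so α_err = 8·7 = 56 ≡ 4 = α_2. Error position i = 2.
  Consistency check: S_2/S_1 = 6·5 = 30 ≡ 4 = α_err ✓ (single-error assumption holds).
Step 4: error magnitude e = S_0/v_2 = S_0·∏_{j≠2}(α_2 − α_j) = 2·1 = 2 ≡ 2 (mod 13).
Step 5: correct position 2: c_2 = r_2 − e = 9 − 2 ≡ 7 (mod 13). Hence c = [1, 7, 11, 10, 5].
  Check: interpolating c through the α_i gives m(x) = 3 + 1·x (degree < 2) with m(α_i) = c_i for every i, so c is indeed a codeword.


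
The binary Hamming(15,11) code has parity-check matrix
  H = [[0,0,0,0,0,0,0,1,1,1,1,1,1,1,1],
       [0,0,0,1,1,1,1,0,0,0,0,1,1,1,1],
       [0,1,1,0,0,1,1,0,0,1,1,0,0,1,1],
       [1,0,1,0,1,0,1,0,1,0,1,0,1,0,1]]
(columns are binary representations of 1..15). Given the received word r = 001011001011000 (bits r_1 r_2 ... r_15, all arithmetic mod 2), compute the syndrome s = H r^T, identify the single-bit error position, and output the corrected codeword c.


s = (1, 1, 1, 0)^T, error position = 14, corrected codeword c = 001011001011010

Compute s = H r^T mod 2 one row at a time:
  s_1 = 0 + 1 + 0 + 1 + 1 + 0 + 0 + 0 = 3 ≡ 1 (mod 2).
  s_2 = 0 + 1 + 1 + 0 + 1 + 0 + 0 + 0 = 3 ≡ 1 (mod 2).
  s_3 = 0 + 1 + 1 + 0 + 0 + 1 + 0 + 0 = 3 ≡ 1 (mod 2).
  s_4 = 0 + 1 + 1 + 0 + 1 + 1 + 0 + 0 = 4 ≡ 0 (mod 2).
s = (1, 1, 1, 0)^T — this equals column 14 of H (binary 1110), so error is at position 14.
Correct: flip bit 14 of r = 001011001011000 to get c = 001011001011010.


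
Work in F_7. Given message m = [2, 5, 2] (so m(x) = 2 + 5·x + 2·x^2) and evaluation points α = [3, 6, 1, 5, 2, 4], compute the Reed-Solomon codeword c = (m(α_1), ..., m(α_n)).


c = [0, 6, 2, 0, 6, 5]

Message polynomial: m(x) = 2 + 5·x + 2·x^2 (mod 7).
For each evaluation point α_i, compute m(α_i) mod 7:
  α_1 = 3: Horner steps 2 → 4 → 0, so m(3) = 0.
  α_2 = 6: Horner steps 2 → 3 → 6, so m(6) = 6.
  α_3 = 1: Horner steps 2 → 0 → 2, so m(1) = 2.
  α_4 = 5: Horner steps 2 → 1 → 0, so m(5) = 0.
  α_5 = 2: Horner steps 2 → 2 → 6, so m(2) = 6.
  α_6 = 4: Horner steps 2 → 6 → 5, so m(4) = 5.
Codeword c = [0, 6, 2, 0, 6, 5] ∈ F_7^6.


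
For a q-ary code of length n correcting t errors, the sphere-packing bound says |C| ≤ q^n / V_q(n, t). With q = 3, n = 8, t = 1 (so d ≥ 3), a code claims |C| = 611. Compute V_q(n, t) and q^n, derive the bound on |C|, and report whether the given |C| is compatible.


V_q(n, t) = 17, q^n = 6561, Hamming bound = 385, |C| = 611 > bound (violated).

Step 1: Compute V_q(n, t) = Σ_{j=0}^1 C(n, j) (q−1)^j.
  j = 0: C(8,0)·(2)^0 = 1·1 = 1.
  j = 1: C(8,1)·(2)^1 = 8·2 = 16.
  V_q(n, t) = 1 + 16 = 17.
Step 2: q^n = 3^8 = 6561.
Step 3: Hamming bound ⌊q^n / V_q(n,t)⌋ = ⌊6561/17⌋ = 385.
Step 4: Compare |C| = 611 to 385: violated.
The claimed |C| lies above the Hamming bound, so no 3-ary code of length 8 with d ≥ 3 can have 611 codewords.


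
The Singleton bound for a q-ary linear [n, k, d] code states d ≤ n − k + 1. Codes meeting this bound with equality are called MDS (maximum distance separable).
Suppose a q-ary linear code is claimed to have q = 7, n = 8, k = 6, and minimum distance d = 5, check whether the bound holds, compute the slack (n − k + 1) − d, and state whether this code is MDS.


Singleton RHS = n − k + 1 = 3, slack = -2, bound violated (no such code; not MDS).

Singleton bound: d ≤ n − k + 1.
Here n = 8, k = 6, so n − k + 1 = 3.
Given d = 5, check d ≤ 3: NO.
Slack = (n − k + 1) − d = -2.
The slack is negative: d = 5 exceeds n − k + 1 = 3 by 2, so the Singleton bound is violated and no linear [8, 6, 5]_7 code can exist. In particular it is not MDS (MDS requires d = n − k + 1 exactly).
Description: the claimed parameters are [8, 6, 5]_7; such a code would be impossible (violates the Singleton bound).


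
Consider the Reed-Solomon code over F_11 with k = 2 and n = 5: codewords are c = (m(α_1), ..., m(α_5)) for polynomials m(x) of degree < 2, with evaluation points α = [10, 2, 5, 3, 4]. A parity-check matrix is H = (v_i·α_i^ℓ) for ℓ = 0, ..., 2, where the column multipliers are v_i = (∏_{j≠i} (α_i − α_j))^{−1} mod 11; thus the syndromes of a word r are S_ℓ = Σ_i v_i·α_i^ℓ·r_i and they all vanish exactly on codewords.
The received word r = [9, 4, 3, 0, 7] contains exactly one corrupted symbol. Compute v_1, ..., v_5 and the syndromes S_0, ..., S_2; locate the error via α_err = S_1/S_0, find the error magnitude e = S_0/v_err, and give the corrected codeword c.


S = (6, 5, 6), error at position 1, error magnitude e = 4, c = [5, 4, 3, 0, 7].

Step 1: column multipliers v_i = (∏_{j≠i}(α_i − α_j))^{−1} mod 11.
  i = 1 (α = 10): (10−2)(10−5)(10−3)(10−4) = 8·5·7·6 = 1680 ≡ 8, so v_1 = 8^{−1} = 7 (mod 11).
  i = 2 (α = 2): (2−10)(2−5)(2−3)(2−4) = (−8)·(−3)·(−1)·(−2) = 48 ≡ 4, so v_2 = 4^{−1} = 3 (mod 11).
  i = 3 (α = 5): (5−10)(5−2)(5−3)(5−4) = (−5)·3·2·1 = −30 ≡ 3, so v_3 = 3^{−1} = 4 (mod 11).
  i = 4 (α = 3): (3−10)(3−2)(3−5)(3−4) = (−7)·1·(−2)·(−1) = −14 ≡ 8, so v_4 = 8^{−1} = 7 (mod 11).
  i = 5 (α = 4): (4−10)(4−2)(4−5)(4−3) = (−6)·2·(−1)·1 = 12 ≡ 1, so v_5 = 1^{−1} = 1 (mod 11).
  v = [7, 3, 4, 7, 1].
Step 2: syndromes of r = [9, 4, 3, 0, 7] (all sums mod 11).
  S_0 = Σ v_i r_i = 7·9 + 3·4 + 4·3 + 7·0 + 1·7 = 94 ≡ 6.
  S_1 = Σ v_i α_i r_i = 7·10·9 + 3·2·4 + 4·5·3 + 7·3·0 + 1·4·7 = 742 ≡ 5.
  α_i^2 mod 11 = [1, 4, 3, 9, 5].
  S_2 = Σ v_i α_i^2 r_i = 7·1·9 + 3·4·4 + 4·3·3 + 7·9·0 + 1·5·7 = 182 ≡ 6.
  S = (6, 5, 6) ≠ 0, so r is not a codeword (an error is present).
Step 3: locate the error. For a single error e at position i, S_ℓ = v_i·e·α_i^ℓ, so α_err = S_1/S_0.
  S_0^{−1} = 6^{−1} = 2 (mod 11), so α_err = 5·2 = 10 ≡ 10 = α_1. Error position i = 1.
  Consistency check: S_2/S_1 = 6·9 = 54 ≡ 10 = α_err ✓ (single-error assumption holds).
Step 4: error magnitude e = S_0/v_1 = S_0·∏_{j≠1}(α_1 − α_j) = 6·8 = 48 ≡ 4 (mod 11).
Step 5: correct position 1: c_1 = r_1 − e = 9 − 4 ≡ 5 (mod 11). Hence c = [5, 4, 3, 0, 7].
  Check: interpolating c through the α_i gives m(x) = 1 + 7·x (degree < 2) with m(α_i) = c_i for every i, so c is indeed a codeword.


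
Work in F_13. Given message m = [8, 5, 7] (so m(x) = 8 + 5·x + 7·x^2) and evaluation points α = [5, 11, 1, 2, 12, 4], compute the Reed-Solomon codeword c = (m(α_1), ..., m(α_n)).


c = [0, 0, 7, 7, 10, 10]

Message polynomial: m(x) = 8 + 5·x + 7·x^2 (mod 13).
For each evaluation point α_i, compute m(α_i) mod 13:
  α_1 = 5: Horner steps 7 → 1 → 0, so m(5) = 0.
  α_2 = 11: Horner steps 7 → 4 → 0, so m(11) = 0.
  α_3 = 1: Horner steps 7 → 12 → 7, so m(1) = 7.
  α_4 = 2: Horner steps 7 → 6 → 7, so m(2) = 7.
  α_5 = 12: Horner steps 7 → 11 → 10, so m(12) = 10.
  α_6 = 4: Horner steps 7 → 7 → 10, so m(4) = 10.
Codeword c = [0, 0, 7, 7, 10, 10] ∈ F_13^6.


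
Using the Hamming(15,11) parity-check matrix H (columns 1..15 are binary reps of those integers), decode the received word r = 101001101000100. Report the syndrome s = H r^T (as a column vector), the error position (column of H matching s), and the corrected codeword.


s = (0, 1, 1, 1)^T, error position = 7, corrected codeword c = 101001001000100

Compute s = H r^T mod 2 one row at a time:
  s_1 = 0 + 1 + 0 + 0 + 0 + 1 + 0 + 0 = 2 ≡ 0 (mod 2).
  s_2 = 0 + 0 + 1 + 1 + 0 + 1 + 0 + 0 = 3 ≡ 1 (mod 2).
  s_3 = 0 + 1 + 1 + 1 + 0 + 0 + 0 + 0 = 3 ≡ 1 (mod 2).
  s_4 = 1 + 1 + 0 + 1 + 1 + 0 + 1 + 0 = 5 ≡ 1 (mod 2).
s = (0, 1, 1, 1)^T — this equals column 7 of H (binary 0111), so error is at position 7.
Correct: flip bit 7 of r = 101001101000100 to get c = 101001001000100.


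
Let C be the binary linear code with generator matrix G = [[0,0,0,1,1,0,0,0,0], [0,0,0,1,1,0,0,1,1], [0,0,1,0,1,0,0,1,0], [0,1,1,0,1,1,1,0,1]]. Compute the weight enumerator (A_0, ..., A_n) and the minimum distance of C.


Weight distribution: A_0 = 1, A_2 = 2, A_3 = 5, A_4 = 1, A_5 = 2, A_6 = 4, A_7 = 1. Minimum distance d = 2.

Enumerate all 2^4 = 16 messages m ∈ F_2^4.
For each, compute codeword c = mG in F_2^9, then tally its weight.
  m = 0000 → c = 000000000, weight = 0.
  m = 1000 → c = 000110000, weight = 2.
  m = 0100 → c = 000110011, weight = 4.
  m = 1100 → c = 000000011, weight = 2.
  m = 0010 → c = 001010010, weight = 3.
  m = 1010 → c = 001100010, weight = 3.
  m = 0110 → c = 001100001, weight = 3.
  m = 1110 → c = 001010001, weight = 3.
  m = 0001 → c = 011011101, weight = 6.
  m = 1001 → c = 011101101, weight = 6.
  m = 0101 → c = 011101110, weight = 6.
  m = 1101 → c = 011011110, weight = 6.
  m = 0011 → c = 010001111, weight = 5.
  m = 1011 → c = 010111111, weight = 7.
  m = 0111 → c = 010111100, weight = 5.
  m = 1111 → c = 010001100, weight = 3.
Tally weights:
  weight 0: 1 codewords.
  weight 2: 2 codewords.
  weight 3: 5 codewords.
  weight 4: 1 codewords.
  weight 5: 2 codewords.
  weight 6: 4 codewords.
  weight 7: 1 codewords.
Minimum distance d = smallest w > 0 with A_w > 0 = 2.
Sanity: Σ A_w = 16 = 2^4 = 16 ✓.


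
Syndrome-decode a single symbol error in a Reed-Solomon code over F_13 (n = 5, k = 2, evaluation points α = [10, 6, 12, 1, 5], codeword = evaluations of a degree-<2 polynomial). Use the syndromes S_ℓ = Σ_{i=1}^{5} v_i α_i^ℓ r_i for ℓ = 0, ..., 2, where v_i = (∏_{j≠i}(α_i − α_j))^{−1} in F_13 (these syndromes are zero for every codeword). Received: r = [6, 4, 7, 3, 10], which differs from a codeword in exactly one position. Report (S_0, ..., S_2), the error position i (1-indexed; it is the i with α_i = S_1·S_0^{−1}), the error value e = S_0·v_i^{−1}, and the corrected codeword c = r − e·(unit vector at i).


S = (2, 2, 2), error at position 4, error magnitude e = 8, c = [6, 4, 7, 8, 10].

Step 1: column multipliers v_i = (∏_{j≠i}(α_i − α_j))^{−1} mod 13.
  i = 1 (α = 10): (10−6)(10−12)(10−1)(10−5) = 4·(−2)·9·5 = −360 ≡ 4, so v_1 = 4^{−1} = 10 (mod 13).
  i = 2 (α = 6): (6−10)(6−12)(6−1)(6−5) = (−4)·(−6)·5·1 = 120 ≡ 3, so v_2 = 3^{−1} = 9 (mod 13).
  i = 3 (α = 12): (12−10)(12−6)(12−1)(12−5) = 2·6·11·7 = 924 ≡ 1, so v_3 = 1^{−1} = 1 (mod 13).
  i = 4 (α = 1): (1−10)(1−6)(1−12)(1−5) = (−9)·(−5)·(−11)·(−4) = 1980 ≡ 4, so v_4 = 4^{−1} = 10 (mod 13).
  i = 5 (α = 5): (5−10)(5−6)(5−12)(5−1) = (−5)·(−1)·(−7)·4 = −140 ≡ 3, so v_5 = 3^{−1} = 9 (mod 13).
  v = [10, 9, 1, 10, 9].
Step 2: syndromes of r = [6, 4, 7, 3, 10] (all sums mod 13).
  S_0 = Σ v_i r_i = 10·6 + 9·4 + 1·7 + 10·3 + 9·10 = 223 ≡ 2.
  S_1 = Σ v_i α_i r_i = 10·10·6 + 9·6·4 + 1·12·7 + 10·1·3 + 9·5·10 = 1380 ≡ 2.
  α_i^2 mod 13 = [9, 10, 1, 1, 12].
  S_2 = Σ v_i α_i^2 r_i = 10·9·6 + 9·10·4 + 1·1·7 + 10·1·3 + 9·12·10 = 2017 ≡ 2.
  S = (2, 2, 2) ≠ 0, so r is not a codeword (an error is present).
Step 3: locate the error. For a single error e at position i, S_ℓ = v_i·e·α_i^ℓ, so α_err = S_1/S_0.
  S_0^{−1} = 2^{−1} = 7 (mod 13), so α_err = 2·7 = 14 ≡ 1 = α_4. Error position i = 4.
  Consistency check: S_2/S_1 = 2·7 = 14 ≡ 1 = α_err ✓ (single-error assumption holds).
Step 4: error magnitude e = S_0/v_4 = S_0·∏_{j≠4}(α_4 − α_j) = 2·4 = 8 ≡ 8 (mod 13).
Step 5: correct position 4: c_4 = r_4 − e = 3 − 8 ≡ 8 (mod 13). Hence c = [6, 4, 7, 8, 10].
  Check: interpolating c through the α_i gives m(x) = 1 + 7·x (degree < 2) with m(α_i) = c_i for every i, so c is indeed a codeword.


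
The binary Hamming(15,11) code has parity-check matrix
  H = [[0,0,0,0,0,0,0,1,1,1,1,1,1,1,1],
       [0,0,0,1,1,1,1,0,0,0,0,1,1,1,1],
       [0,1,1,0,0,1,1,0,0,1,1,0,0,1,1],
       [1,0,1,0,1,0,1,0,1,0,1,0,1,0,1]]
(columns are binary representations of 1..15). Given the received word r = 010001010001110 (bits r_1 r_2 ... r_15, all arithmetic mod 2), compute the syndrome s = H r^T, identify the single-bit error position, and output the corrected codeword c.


s = (0, 0, 1, 1)^T, error position = 3, corrected codeword c = 011001010001110

Compute s = H r^T mod 2 one row at a time:
  s_1 = 1 + 0 + 0 + 0 + 1 + 1 + 1 + 0 = 4 ≡ 0 (mod 2).
  s_2 = 0 + 0 + 1 + 0 + 1 + 1 + 1 + 0 = 4 ≡ 0 (mod 2).
  s_3 = 1 + 0 + 1 + 0 + 0 + 0 + 1 + 0 = 3 ≡ 1 (mod 2).
  s_4 = 0 + 0 + 0 + 0 + 0 + 0 + 1 + 0 = 1 ≡ 1 (mod 2).
s = (0, 0, 1, 1)^T — this equals column 3 of H (binary 0011), so error is at position 3.
Correct: flip bit 3 of r = 010001010001110 to get c = 011001010001110.


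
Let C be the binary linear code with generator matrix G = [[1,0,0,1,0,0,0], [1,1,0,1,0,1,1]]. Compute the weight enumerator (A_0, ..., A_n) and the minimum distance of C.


Weight distribution: A_0 = 1, A_2 = 1, A_3 = 1, A_5 = 1. Minimum distance d = 2.

Enumerate all 2^2 = 4 messages m ∈ F_2^2.
For each, compute codeword c = mG in F_2^7, then tally its weight.
  m = 00 → c = 0000000, weight = 0.
  m = 10 → c = 1001000, weight = 2.
  m = 01 → c = 1101011, weight = 5.
  m = 11 → c = 0100011, weight = 3.
Tally weights:
  weight 0: 1 codewords.
  weight 2: 1 codewords.
  weight 3: 1 codewords.
  weight 5: 1 codewords.
Minimum distance d = smallest w > 0 with A_w > 0 = 2.
Sanity: Σ A_w = 4 = 2^2 = 4 ✓.


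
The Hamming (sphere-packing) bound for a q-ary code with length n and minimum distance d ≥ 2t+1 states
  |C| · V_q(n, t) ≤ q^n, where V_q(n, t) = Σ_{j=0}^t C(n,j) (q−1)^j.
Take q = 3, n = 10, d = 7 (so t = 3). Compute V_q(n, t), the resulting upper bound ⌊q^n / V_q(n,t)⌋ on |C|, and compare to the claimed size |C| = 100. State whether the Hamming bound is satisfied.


V_q(n, t) = 1161, q^n = 59049, Hamming bound = 50, |C| = 100 > bound (violated).

Step 1: Compute V_q(n, t) = Σ_{j=0}^3 C(n, j) (q−1)^j.
  j = 0: C(10,0)·(2)^0 = 1·1 = 1.
  j = 1: C(10,1)·(2)^1 = 10·2 = 20.
  j = 2: C(10,2)·(2)^2 = 45·4 = 180.
  j = 3: C(10,3)·(2)^3 = 120·8 = 960.
  V_q(n, t) = 1 + 20 + 180 + 960 = 1161.
Step 2: q^n = 3^10 = 59049.
Step 3: Hamming bound ⌊q^n / V_q(n,t)⌋ = ⌊59049/1161⌋ = 50.
Step 4: Compare |C| = 100 to 50: violated.
The claimed |C| lies above the Hamming bound, so no 3-ary code of length 10 with d ≥ 7 can have 100 codewords.


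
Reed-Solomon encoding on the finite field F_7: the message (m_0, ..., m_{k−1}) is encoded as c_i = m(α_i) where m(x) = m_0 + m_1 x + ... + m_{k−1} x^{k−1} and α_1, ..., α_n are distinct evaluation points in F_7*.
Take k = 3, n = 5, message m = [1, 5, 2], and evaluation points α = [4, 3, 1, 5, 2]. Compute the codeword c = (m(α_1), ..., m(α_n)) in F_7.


c = [4, 6, 1, 6, 5]

Message polynomial: m(x) = 1 + 5·x + 2·x^2 (mod 7).
For each evaluation point α_i, compute m(α_i) mod 7:
  α_1 = 4: Horner steps 2 → 6 → 4, so m(4) = 4.
  α_2 = 3: Horner steps 2 → 4 → 6, so m(3) = 6.
  α_3 = 1: Horner steps 2 → 0 → 1, so m(1) = 1.
  α_4 = 5: Horner steps 2 → 1 → 6, so m(5) = 6.
  α_5 = 2: Horner steps 2 → 2 → 5, so m(2) = 5.
Codeword c = [4, 6, 1, 6, 5] ∈ F_7^5.


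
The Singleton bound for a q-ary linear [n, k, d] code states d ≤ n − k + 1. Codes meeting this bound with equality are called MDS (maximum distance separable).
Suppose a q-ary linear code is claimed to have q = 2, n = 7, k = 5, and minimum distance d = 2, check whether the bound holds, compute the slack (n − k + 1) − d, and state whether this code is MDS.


Singleton RHS = n − k + 1 = 3, slack = 1, bound satisfied, not MDS.

Singleton bound: d ≤ n − k + 1.
Here n = 7, k = 5, so n − k + 1 = 3.
Given d = 2, check d ≤ 3: YES.
Slack = (n − k + 1) − d = 1.
The code is NOT MDS (slack = 1 > 0).
Description: the claimed parameters are [7, 5, 2]_2; such a code would be non-MDS.
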